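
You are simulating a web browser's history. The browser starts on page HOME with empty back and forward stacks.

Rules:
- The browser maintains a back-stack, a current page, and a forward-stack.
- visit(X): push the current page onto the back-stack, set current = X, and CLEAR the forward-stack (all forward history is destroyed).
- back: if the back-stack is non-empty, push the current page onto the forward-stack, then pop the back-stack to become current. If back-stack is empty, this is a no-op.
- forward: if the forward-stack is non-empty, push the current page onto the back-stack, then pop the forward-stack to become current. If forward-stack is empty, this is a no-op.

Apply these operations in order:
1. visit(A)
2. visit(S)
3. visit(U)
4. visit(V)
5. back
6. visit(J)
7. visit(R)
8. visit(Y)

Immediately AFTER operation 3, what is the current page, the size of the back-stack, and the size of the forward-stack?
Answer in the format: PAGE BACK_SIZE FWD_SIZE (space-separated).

After 1 (visit(A)): cur=A back=1 fwd=0
After 2 (visit(S)): cur=S back=2 fwd=0
After 3 (visit(U)): cur=U back=3 fwd=0

U 3 0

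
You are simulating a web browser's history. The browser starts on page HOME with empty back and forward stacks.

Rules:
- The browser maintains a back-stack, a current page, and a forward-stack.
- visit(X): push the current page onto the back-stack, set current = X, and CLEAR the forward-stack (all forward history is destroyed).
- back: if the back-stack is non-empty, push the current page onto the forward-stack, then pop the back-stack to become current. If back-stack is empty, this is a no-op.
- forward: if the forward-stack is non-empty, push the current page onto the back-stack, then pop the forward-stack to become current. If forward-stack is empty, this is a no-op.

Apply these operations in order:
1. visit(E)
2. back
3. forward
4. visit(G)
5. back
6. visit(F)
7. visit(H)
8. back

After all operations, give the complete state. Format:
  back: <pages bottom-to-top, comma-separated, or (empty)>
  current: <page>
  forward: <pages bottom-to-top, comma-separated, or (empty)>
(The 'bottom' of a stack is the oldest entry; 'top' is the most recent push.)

Answer: back: HOME,E
current: F
forward: H

Derivation:
After 1 (visit(E)): cur=E back=1 fwd=0
After 2 (back): cur=HOME back=0 fwd=1
After 3 (forward): cur=E back=1 fwd=0
After 4 (visit(G)): cur=G back=2 fwd=0
After 5 (back): cur=E back=1 fwd=1
After 6 (visit(F)): cur=F back=2 fwd=0
After 7 (visit(H)): cur=H back=3 fwd=0
After 8 (back): cur=F back=2 fwd=1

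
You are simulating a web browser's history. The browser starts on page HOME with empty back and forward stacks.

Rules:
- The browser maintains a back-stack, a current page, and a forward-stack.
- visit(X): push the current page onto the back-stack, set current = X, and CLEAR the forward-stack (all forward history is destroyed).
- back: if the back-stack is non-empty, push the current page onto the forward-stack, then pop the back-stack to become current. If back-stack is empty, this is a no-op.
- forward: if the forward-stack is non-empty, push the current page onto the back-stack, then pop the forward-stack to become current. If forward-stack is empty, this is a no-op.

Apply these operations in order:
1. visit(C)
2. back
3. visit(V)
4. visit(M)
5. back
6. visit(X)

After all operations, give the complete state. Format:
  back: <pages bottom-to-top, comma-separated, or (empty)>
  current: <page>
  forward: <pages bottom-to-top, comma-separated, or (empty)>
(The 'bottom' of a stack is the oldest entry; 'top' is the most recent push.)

Answer: back: HOME,V
current: X
forward: (empty)

Derivation:
After 1 (visit(C)): cur=C back=1 fwd=0
After 2 (back): cur=HOME back=0 fwd=1
After 3 (visit(V)): cur=V back=1 fwd=0
After 4 (visit(M)): cur=M back=2 fwd=0
After 5 (back): cur=V back=1 fwd=1
After 6 (visit(X)): cur=X back=2 fwd=0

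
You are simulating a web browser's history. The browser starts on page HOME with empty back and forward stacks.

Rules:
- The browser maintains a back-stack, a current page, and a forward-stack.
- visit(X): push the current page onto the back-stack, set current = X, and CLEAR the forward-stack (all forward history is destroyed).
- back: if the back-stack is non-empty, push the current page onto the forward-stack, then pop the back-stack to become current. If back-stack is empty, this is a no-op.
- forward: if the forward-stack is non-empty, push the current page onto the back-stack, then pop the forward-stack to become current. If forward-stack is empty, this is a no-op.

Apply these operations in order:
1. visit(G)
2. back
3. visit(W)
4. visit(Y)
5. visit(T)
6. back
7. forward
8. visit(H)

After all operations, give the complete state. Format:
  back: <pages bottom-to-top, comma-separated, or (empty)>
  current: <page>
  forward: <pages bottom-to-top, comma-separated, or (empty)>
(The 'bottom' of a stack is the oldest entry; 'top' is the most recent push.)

After 1 (visit(G)): cur=G back=1 fwd=0
After 2 (back): cur=HOME back=0 fwd=1
After 3 (visit(W)): cur=W back=1 fwd=0
After 4 (visit(Y)): cur=Y back=2 fwd=0
After 5 (visit(T)): cur=T back=3 fwd=0
After 6 (back): cur=Y back=2 fwd=1
After 7 (forward): cur=T back=3 fwd=0
After 8 (visit(H)): cur=H back=4 fwd=0

Answer: back: HOME,W,Y,T
current: H
forward: (empty)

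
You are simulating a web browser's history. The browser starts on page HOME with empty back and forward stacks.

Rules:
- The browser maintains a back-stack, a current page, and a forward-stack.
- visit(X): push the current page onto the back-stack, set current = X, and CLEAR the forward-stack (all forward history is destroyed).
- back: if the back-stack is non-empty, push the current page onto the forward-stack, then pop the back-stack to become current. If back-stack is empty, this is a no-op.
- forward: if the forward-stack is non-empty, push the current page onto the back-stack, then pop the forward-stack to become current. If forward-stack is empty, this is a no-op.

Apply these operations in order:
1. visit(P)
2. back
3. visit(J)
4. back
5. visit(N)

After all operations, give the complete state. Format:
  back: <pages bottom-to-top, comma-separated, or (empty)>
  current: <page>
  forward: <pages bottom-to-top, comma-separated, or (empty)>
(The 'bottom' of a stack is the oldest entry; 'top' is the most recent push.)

After 1 (visit(P)): cur=P back=1 fwd=0
After 2 (back): cur=HOME back=0 fwd=1
After 3 (visit(J)): cur=J back=1 fwd=0
After 4 (back): cur=HOME back=0 fwd=1
After 5 (visit(N)): cur=N back=1 fwd=0

Answer: back: HOME
current: N
forward: (empty)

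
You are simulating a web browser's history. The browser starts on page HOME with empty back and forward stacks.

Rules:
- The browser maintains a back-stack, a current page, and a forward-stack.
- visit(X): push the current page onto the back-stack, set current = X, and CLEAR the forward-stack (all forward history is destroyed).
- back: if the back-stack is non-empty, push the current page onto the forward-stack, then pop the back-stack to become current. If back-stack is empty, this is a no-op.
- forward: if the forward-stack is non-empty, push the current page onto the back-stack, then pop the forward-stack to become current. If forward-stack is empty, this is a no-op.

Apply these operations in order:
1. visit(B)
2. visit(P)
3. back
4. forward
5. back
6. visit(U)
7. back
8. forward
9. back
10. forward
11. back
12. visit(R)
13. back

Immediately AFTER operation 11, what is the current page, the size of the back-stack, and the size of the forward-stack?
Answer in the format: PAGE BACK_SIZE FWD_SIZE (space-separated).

After 1 (visit(B)): cur=B back=1 fwd=0
After 2 (visit(P)): cur=P back=2 fwd=0
After 3 (back): cur=B back=1 fwd=1
After 4 (forward): cur=P back=2 fwd=0
After 5 (back): cur=B back=1 fwd=1
After 6 (visit(U)): cur=U back=2 fwd=0
After 7 (back): cur=B back=1 fwd=1
After 8 (forward): cur=U back=2 fwd=0
After 9 (back): cur=B back=1 fwd=1
After 10 (forward): cur=U back=2 fwd=0
After 11 (back): cur=B back=1 fwd=1

B 1 1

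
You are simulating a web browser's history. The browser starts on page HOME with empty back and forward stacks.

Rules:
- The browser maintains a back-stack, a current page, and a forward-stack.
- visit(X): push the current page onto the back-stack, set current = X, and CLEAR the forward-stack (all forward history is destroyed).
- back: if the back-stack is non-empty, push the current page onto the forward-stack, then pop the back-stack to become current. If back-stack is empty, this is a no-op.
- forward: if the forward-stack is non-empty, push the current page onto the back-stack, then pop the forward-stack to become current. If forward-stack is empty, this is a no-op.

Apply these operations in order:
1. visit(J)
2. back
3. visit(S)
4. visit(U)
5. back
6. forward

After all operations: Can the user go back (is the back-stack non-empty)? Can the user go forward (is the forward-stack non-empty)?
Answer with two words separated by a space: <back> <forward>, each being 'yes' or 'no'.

Answer: yes no

Derivation:
After 1 (visit(J)): cur=J back=1 fwd=0
After 2 (back): cur=HOME back=0 fwd=1
After 3 (visit(S)): cur=S back=1 fwd=0
After 4 (visit(U)): cur=U back=2 fwd=0
After 5 (back): cur=S back=1 fwd=1
After 6 (forward): cur=U back=2 fwd=0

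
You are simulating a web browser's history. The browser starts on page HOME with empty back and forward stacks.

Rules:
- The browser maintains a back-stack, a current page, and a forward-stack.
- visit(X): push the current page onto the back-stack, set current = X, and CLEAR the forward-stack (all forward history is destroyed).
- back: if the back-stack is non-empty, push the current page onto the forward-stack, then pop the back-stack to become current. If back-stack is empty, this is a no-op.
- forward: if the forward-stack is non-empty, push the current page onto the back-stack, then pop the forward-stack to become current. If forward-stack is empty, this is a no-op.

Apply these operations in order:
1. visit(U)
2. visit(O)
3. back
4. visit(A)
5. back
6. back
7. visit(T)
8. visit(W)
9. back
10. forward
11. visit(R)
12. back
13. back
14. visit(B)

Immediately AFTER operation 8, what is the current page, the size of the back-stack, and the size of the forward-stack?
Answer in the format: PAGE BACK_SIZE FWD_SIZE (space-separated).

After 1 (visit(U)): cur=U back=1 fwd=0
After 2 (visit(O)): cur=O back=2 fwd=0
After 3 (back): cur=U back=1 fwd=1
After 4 (visit(A)): cur=A back=2 fwd=0
After 5 (back): cur=U back=1 fwd=1
After 6 (back): cur=HOME back=0 fwd=2
After 7 (visit(T)): cur=T back=1 fwd=0
After 8 (visit(W)): cur=W back=2 fwd=0

W 2 0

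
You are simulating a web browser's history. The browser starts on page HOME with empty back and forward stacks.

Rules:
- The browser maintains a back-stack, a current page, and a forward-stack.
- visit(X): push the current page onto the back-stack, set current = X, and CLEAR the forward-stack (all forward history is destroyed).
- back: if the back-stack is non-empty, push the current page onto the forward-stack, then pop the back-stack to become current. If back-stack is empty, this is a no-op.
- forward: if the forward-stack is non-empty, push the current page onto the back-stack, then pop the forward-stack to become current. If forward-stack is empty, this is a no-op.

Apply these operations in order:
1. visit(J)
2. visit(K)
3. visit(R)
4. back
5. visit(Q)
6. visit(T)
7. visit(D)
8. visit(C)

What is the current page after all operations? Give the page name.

Answer: C

Derivation:
After 1 (visit(J)): cur=J back=1 fwd=0
After 2 (visit(K)): cur=K back=2 fwd=0
After 3 (visit(R)): cur=R back=3 fwd=0
After 4 (back): cur=K back=2 fwd=1
After 5 (visit(Q)): cur=Q back=3 fwd=0
After 6 (visit(T)): cur=T back=4 fwd=0
After 7 (visit(D)): cur=D back=5 fwd=0
After 8 (visit(C)): cur=C back=6 fwd=0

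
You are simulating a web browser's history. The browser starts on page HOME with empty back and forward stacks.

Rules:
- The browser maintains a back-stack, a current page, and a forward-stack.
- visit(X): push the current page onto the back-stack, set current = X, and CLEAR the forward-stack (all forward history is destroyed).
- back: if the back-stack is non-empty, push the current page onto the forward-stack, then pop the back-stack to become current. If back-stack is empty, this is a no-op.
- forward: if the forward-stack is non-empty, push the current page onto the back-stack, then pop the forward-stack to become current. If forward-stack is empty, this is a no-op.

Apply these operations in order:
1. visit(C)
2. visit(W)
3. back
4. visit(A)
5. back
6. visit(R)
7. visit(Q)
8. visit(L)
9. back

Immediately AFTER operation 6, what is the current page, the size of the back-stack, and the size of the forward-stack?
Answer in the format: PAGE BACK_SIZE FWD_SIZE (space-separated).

After 1 (visit(C)): cur=C back=1 fwd=0
After 2 (visit(W)): cur=W back=2 fwd=0
After 3 (back): cur=C back=1 fwd=1
After 4 (visit(A)): cur=A back=2 fwd=0
After 5 (back): cur=C back=1 fwd=1
After 6 (visit(R)): cur=R back=2 fwd=0

R 2 0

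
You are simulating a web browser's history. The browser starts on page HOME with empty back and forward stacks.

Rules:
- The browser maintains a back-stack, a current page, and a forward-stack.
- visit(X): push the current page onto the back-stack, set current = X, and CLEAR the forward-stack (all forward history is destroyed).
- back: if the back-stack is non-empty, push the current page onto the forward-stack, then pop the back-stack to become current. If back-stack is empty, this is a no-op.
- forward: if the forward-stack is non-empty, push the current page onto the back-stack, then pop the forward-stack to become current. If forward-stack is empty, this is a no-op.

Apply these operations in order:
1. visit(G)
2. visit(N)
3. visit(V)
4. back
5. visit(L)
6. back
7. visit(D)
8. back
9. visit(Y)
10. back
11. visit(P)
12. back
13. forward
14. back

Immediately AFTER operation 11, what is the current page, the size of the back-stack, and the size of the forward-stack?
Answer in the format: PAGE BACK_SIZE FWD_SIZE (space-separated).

After 1 (visit(G)): cur=G back=1 fwd=0
After 2 (visit(N)): cur=N back=2 fwd=0
After 3 (visit(V)): cur=V back=3 fwd=0
After 4 (back): cur=N back=2 fwd=1
After 5 (visit(L)): cur=L back=3 fwd=0
After 6 (back): cur=N back=2 fwd=1
After 7 (visit(D)): cur=D back=3 fwd=0
After 8 (back): cur=N back=2 fwd=1
After 9 (visit(Y)): cur=Y back=3 fwd=0
After 10 (back): cur=N back=2 fwd=1
After 11 (visit(P)): cur=P back=3 fwd=0

P 3 0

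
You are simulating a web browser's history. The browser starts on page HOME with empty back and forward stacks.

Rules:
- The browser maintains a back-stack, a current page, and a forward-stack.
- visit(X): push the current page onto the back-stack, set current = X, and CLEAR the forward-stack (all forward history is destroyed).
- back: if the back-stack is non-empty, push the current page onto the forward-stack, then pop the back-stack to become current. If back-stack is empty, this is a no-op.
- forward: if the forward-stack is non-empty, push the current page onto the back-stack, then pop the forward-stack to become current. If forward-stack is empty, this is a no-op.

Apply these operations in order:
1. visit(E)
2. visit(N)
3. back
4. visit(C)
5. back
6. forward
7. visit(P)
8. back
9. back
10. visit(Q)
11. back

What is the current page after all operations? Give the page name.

Answer: E

Derivation:
After 1 (visit(E)): cur=E back=1 fwd=0
After 2 (visit(N)): cur=N back=2 fwd=0
After 3 (back): cur=E back=1 fwd=1
After 4 (visit(C)): cur=C back=2 fwd=0
After 5 (back): cur=E back=1 fwd=1
After 6 (forward): cur=C back=2 fwd=0
After 7 (visit(P)): cur=P back=3 fwd=0
After 8 (back): cur=C back=2 fwd=1
After 9 (back): cur=E back=1 fwd=2
After 10 (visit(Q)): cur=Q back=2 fwd=0
After 11 (back): cur=E back=1 fwd=1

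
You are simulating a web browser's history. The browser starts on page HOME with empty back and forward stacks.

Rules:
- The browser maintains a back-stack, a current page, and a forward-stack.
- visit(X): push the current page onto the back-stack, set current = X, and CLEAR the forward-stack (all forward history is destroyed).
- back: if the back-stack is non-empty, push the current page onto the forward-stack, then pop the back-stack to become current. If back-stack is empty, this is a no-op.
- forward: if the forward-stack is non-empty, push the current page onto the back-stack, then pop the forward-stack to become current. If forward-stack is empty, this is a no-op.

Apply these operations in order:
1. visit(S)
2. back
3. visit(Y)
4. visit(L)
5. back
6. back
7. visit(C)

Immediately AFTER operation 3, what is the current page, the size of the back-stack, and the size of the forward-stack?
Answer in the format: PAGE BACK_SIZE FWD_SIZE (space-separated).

After 1 (visit(S)): cur=S back=1 fwd=0
After 2 (back): cur=HOME back=0 fwd=1
After 3 (visit(Y)): cur=Y back=1 fwd=0

Y 1 0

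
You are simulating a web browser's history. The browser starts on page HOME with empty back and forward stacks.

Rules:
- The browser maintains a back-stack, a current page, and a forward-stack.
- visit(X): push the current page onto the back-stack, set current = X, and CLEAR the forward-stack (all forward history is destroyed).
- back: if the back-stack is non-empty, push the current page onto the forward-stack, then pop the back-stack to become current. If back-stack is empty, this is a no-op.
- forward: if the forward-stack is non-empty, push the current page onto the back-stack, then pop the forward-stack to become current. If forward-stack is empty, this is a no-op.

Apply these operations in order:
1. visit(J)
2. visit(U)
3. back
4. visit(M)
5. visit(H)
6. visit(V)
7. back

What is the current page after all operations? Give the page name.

Answer: H

Derivation:
After 1 (visit(J)): cur=J back=1 fwd=0
After 2 (visit(U)): cur=U back=2 fwd=0
After 3 (back): cur=J back=1 fwd=1
After 4 (visit(M)): cur=M back=2 fwd=0
After 5 (visit(H)): cur=H back=3 fwd=0
After 6 (visit(V)): cur=V back=4 fwd=0
After 7 (back): cur=H back=3 fwd=1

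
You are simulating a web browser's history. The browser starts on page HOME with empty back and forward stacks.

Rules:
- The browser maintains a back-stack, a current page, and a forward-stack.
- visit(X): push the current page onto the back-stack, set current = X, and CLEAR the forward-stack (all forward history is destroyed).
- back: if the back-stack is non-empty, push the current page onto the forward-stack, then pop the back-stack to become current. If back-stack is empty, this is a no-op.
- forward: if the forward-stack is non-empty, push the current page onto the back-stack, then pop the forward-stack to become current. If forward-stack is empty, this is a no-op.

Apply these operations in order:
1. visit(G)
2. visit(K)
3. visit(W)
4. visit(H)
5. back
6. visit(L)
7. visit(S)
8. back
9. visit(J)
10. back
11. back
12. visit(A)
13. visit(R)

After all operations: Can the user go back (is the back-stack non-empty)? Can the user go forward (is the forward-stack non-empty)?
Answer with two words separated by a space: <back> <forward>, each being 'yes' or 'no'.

After 1 (visit(G)): cur=G back=1 fwd=0
After 2 (visit(K)): cur=K back=2 fwd=0
After 3 (visit(W)): cur=W back=3 fwd=0
After 4 (visit(H)): cur=H back=4 fwd=0
After 5 (back): cur=W back=3 fwd=1
After 6 (visit(L)): cur=L back=4 fwd=0
After 7 (visit(S)): cur=S back=5 fwd=0
After 8 (back): cur=L back=4 fwd=1
After 9 (visit(J)): cur=J back=5 fwd=0
After 10 (back): cur=L back=4 fwd=1
After 11 (back): cur=W back=3 fwd=2
After 12 (visit(A)): cur=A back=4 fwd=0
After 13 (visit(R)): cur=R back=5 fwd=0

Answer: yes no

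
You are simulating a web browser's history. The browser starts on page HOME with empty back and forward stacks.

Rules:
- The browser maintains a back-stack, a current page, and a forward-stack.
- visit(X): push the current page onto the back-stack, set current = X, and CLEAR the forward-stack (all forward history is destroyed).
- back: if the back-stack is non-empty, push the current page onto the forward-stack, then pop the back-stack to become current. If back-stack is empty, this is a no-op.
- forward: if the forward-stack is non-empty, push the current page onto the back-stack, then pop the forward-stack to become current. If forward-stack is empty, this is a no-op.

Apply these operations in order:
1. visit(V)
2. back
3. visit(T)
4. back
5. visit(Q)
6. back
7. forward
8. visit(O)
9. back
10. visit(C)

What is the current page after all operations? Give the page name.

Answer: C

Derivation:
After 1 (visit(V)): cur=V back=1 fwd=0
After 2 (back): cur=HOME back=0 fwd=1
After 3 (visit(T)): cur=T back=1 fwd=0
After 4 (back): cur=HOME back=0 fwd=1
After 5 (visit(Q)): cur=Q back=1 fwd=0
After 6 (back): cur=HOME back=0 fwd=1
After 7 (forward): cur=Q back=1 fwd=0
After 8 (visit(O)): cur=O back=2 fwd=0
After 9 (back): cur=Q back=1 fwd=1
After 10 (visit(C)): cur=C back=2 fwd=0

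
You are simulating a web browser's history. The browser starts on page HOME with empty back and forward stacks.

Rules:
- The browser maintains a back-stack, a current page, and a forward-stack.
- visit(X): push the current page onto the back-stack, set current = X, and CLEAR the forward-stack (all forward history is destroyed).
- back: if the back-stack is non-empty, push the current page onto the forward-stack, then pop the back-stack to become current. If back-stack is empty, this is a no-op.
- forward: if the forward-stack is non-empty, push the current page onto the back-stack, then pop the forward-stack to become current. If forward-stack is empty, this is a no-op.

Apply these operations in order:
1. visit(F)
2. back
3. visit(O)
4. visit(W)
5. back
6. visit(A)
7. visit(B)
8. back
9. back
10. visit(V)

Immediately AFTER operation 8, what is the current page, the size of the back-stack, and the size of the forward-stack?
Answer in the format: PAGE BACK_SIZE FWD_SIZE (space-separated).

After 1 (visit(F)): cur=F back=1 fwd=0
After 2 (back): cur=HOME back=0 fwd=1
After 3 (visit(O)): cur=O back=1 fwd=0
After 4 (visit(W)): cur=W back=2 fwd=0
After 5 (back): cur=O back=1 fwd=1
After 6 (visit(A)): cur=A back=2 fwd=0
After 7 (visit(B)): cur=B back=3 fwd=0
After 8 (back): cur=A back=2 fwd=1

A 2 1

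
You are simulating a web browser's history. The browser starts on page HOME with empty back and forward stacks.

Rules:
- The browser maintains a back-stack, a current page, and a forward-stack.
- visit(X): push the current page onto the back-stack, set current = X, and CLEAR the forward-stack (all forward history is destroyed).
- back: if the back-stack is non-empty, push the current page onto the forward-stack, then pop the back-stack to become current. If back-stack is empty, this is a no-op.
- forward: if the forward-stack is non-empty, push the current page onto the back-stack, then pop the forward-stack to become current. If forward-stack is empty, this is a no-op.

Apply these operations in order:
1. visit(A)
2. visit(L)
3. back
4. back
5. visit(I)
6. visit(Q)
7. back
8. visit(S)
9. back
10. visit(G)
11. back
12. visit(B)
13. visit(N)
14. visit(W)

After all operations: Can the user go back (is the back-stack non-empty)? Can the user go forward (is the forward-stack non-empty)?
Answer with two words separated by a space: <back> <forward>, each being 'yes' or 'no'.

Answer: yes no

Derivation:
After 1 (visit(A)): cur=A back=1 fwd=0
After 2 (visit(L)): cur=L back=2 fwd=0
After 3 (back): cur=A back=1 fwd=1
After 4 (back): cur=HOME back=0 fwd=2
After 5 (visit(I)): cur=I back=1 fwd=0
After 6 (visit(Q)): cur=Q back=2 fwd=0
After 7 (back): cur=I back=1 fwd=1
After 8 (visit(S)): cur=S back=2 fwd=0
After 9 (back): cur=I back=1 fwd=1
After 10 (visit(G)): cur=G back=2 fwd=0
After 11 (back): cur=I back=1 fwd=1
After 12 (visit(B)): cur=B back=2 fwd=0
After 13 (visit(N)): cur=N back=3 fwd=0
After 14 (visit(W)): cur=W back=4 fwd=0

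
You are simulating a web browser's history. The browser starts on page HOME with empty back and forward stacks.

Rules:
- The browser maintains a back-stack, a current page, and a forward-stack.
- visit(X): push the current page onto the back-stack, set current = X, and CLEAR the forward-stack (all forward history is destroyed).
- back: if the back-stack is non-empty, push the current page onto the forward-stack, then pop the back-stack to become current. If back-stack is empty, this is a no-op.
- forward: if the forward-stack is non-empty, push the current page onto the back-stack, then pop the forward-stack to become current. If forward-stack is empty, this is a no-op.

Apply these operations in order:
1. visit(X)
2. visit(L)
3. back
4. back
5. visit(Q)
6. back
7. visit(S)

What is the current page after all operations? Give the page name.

After 1 (visit(X)): cur=X back=1 fwd=0
After 2 (visit(L)): cur=L back=2 fwd=0
After 3 (back): cur=X back=1 fwd=1
After 4 (back): cur=HOME back=0 fwd=2
After 5 (visit(Q)): cur=Q back=1 fwd=0
After 6 (back): cur=HOME back=0 fwd=1
After 7 (visit(S)): cur=S back=1 fwd=0

Answer: S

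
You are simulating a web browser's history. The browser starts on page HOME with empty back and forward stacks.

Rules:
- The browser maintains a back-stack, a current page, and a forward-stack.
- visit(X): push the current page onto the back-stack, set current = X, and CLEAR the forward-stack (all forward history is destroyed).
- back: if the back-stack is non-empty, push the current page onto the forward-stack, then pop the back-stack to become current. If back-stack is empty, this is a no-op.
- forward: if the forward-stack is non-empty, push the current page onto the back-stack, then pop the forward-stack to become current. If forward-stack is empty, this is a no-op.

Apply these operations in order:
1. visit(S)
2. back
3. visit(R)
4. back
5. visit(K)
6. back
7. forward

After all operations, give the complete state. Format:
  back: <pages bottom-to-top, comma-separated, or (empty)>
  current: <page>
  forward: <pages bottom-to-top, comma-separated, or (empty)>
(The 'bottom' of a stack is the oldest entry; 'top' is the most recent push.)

Answer: back: HOME
current: K
forward: (empty)

Derivation:
After 1 (visit(S)): cur=S back=1 fwd=0
After 2 (back): cur=HOME back=0 fwd=1
After 3 (visit(R)): cur=R back=1 fwd=0
After 4 (back): cur=HOME back=0 fwd=1
After 5 (visit(K)): cur=K back=1 fwd=0
After 6 (back): cur=HOME back=0 fwd=1
After 7 (forward): cur=K back=1 fwd=0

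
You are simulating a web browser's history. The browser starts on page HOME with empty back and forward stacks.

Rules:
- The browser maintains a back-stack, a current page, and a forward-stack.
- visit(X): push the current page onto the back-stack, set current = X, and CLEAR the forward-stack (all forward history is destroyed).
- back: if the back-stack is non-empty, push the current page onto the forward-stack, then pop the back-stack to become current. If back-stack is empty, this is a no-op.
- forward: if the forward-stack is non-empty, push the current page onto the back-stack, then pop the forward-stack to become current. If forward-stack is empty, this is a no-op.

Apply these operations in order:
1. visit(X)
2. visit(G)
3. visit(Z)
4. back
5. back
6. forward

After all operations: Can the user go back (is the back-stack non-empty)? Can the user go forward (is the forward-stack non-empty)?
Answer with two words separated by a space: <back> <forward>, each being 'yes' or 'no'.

After 1 (visit(X)): cur=X back=1 fwd=0
After 2 (visit(G)): cur=G back=2 fwd=0
After 3 (visit(Z)): cur=Z back=3 fwd=0
After 4 (back): cur=G back=2 fwd=1
After 5 (back): cur=X back=1 fwd=2
After 6 (forward): cur=G back=2 fwd=1

Answer: yes yes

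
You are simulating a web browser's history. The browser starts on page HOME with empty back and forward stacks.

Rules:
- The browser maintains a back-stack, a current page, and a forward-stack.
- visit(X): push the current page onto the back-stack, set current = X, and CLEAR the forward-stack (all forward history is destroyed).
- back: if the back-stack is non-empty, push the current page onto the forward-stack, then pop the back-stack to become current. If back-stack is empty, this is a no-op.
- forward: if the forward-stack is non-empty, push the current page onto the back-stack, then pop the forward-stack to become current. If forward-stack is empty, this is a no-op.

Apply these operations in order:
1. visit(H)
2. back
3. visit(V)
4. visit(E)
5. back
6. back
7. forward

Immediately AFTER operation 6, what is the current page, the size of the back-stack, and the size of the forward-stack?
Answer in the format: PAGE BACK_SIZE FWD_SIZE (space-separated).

After 1 (visit(H)): cur=H back=1 fwd=0
After 2 (back): cur=HOME back=0 fwd=1
After 3 (visit(V)): cur=V back=1 fwd=0
After 4 (visit(E)): cur=E back=2 fwd=0
After 5 (back): cur=V back=1 fwd=1
After 6 (back): cur=HOME back=0 fwd=2

HOME 0 2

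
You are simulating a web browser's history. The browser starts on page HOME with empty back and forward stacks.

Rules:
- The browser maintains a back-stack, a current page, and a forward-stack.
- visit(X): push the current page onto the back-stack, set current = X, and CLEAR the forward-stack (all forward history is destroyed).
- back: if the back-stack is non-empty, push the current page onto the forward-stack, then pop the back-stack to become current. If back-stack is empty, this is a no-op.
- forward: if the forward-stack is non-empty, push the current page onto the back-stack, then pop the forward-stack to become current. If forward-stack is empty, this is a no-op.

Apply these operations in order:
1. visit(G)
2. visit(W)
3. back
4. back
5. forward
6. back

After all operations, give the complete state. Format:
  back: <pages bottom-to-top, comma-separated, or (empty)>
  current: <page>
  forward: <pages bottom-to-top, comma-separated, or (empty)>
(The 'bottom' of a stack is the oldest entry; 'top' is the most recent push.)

Answer: back: (empty)
current: HOME
forward: W,G

Derivation:
After 1 (visit(G)): cur=G back=1 fwd=0
After 2 (visit(W)): cur=W back=2 fwd=0
After 3 (back): cur=G back=1 fwd=1
After 4 (back): cur=HOME back=0 fwd=2
After 5 (forward): cur=G back=1 fwd=1
After 6 (back): cur=HOME back=0 fwd=2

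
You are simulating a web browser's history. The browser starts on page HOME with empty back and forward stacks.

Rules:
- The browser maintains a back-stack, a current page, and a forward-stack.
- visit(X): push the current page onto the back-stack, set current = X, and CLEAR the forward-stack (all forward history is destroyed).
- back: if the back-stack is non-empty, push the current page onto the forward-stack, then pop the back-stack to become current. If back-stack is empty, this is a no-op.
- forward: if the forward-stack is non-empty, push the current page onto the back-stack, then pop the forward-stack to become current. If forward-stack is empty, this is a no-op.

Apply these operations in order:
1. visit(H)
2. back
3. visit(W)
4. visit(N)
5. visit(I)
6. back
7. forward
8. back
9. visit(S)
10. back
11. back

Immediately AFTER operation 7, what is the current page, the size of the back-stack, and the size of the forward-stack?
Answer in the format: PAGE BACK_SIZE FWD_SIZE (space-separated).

After 1 (visit(H)): cur=H back=1 fwd=0
After 2 (back): cur=HOME back=0 fwd=1
After 3 (visit(W)): cur=W back=1 fwd=0
After 4 (visit(N)): cur=N back=2 fwd=0
After 5 (visit(I)): cur=I back=3 fwd=0
After 6 (back): cur=N back=2 fwd=1
After 7 (forward): cur=I back=3 fwd=0

I 3 0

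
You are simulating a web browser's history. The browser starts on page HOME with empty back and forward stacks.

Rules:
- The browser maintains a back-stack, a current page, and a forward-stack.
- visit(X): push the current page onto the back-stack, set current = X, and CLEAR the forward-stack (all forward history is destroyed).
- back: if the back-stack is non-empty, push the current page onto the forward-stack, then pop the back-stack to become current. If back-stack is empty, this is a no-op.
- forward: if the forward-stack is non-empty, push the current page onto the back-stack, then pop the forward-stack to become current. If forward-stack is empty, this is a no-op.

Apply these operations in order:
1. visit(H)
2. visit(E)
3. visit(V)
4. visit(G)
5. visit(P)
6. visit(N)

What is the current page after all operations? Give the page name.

Answer: N

Derivation:
After 1 (visit(H)): cur=H back=1 fwd=0
After 2 (visit(E)): cur=E back=2 fwd=0
After 3 (visit(V)): cur=V back=3 fwd=0
After 4 (visit(G)): cur=G back=4 fwd=0
After 5 (visit(P)): cur=P back=5 fwd=0
After 6 (visit(N)): cur=N back=6 fwd=0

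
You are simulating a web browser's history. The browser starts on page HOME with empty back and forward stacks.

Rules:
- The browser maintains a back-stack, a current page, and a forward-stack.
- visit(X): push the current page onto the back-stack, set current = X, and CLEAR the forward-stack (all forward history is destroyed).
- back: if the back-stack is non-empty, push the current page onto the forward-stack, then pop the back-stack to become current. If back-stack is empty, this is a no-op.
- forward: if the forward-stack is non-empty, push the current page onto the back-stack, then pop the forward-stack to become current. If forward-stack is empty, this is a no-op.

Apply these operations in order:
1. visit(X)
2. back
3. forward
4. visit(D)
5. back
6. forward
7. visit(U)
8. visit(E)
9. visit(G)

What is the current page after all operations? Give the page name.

Answer: G

Derivation:
After 1 (visit(X)): cur=X back=1 fwd=0
After 2 (back): cur=HOME back=0 fwd=1
After 3 (forward): cur=X back=1 fwd=0
After 4 (visit(D)): cur=D back=2 fwd=0
After 5 (back): cur=X back=1 fwd=1
After 6 (forward): cur=D back=2 fwd=0
After 7 (visit(U)): cur=U back=3 fwd=0
After 8 (visit(E)): cur=E back=4 fwd=0
After 9 (visit(G)): cur=G back=5 fwd=0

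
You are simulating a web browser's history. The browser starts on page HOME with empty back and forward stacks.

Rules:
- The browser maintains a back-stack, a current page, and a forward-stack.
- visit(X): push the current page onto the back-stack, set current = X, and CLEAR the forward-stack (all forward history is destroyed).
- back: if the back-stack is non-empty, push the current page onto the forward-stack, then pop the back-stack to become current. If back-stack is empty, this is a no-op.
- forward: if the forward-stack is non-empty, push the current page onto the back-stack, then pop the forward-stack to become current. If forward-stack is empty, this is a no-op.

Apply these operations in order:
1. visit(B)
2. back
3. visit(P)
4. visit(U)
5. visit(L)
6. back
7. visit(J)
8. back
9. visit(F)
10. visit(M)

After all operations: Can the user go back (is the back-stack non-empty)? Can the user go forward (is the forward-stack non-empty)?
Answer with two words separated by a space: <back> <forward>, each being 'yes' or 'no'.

After 1 (visit(B)): cur=B back=1 fwd=0
After 2 (back): cur=HOME back=0 fwd=1
After 3 (visit(P)): cur=P back=1 fwd=0
After 4 (visit(U)): cur=U back=2 fwd=0
After 5 (visit(L)): cur=L back=3 fwd=0
After 6 (back): cur=U back=2 fwd=1
After 7 (visit(J)): cur=J back=3 fwd=0
After 8 (back): cur=U back=2 fwd=1
After 9 (visit(F)): cur=F back=3 fwd=0
After 10 (visit(M)): cur=M back=4 fwd=0

Answer: yes no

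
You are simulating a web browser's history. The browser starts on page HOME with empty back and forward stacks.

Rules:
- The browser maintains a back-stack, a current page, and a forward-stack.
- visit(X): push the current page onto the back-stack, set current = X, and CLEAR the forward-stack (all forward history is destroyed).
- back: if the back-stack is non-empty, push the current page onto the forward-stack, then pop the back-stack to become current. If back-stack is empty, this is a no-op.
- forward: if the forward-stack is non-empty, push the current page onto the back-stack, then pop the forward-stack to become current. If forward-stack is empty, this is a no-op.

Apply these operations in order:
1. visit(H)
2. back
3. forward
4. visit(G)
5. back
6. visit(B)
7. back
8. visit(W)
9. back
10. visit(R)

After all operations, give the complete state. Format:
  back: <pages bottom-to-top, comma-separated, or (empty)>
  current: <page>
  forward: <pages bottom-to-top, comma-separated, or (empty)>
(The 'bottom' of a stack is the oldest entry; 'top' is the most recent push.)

Answer: back: HOME,H
current: R
forward: (empty)

Derivation:
After 1 (visit(H)): cur=H back=1 fwd=0
After 2 (back): cur=HOME back=0 fwd=1
After 3 (forward): cur=H back=1 fwd=0
After 4 (visit(G)): cur=G back=2 fwd=0
After 5 (back): cur=H back=1 fwd=1
After 6 (visit(B)): cur=B back=2 fwd=0
After 7 (back): cur=H back=1 fwd=1
After 8 (visit(W)): cur=W back=2 fwd=0
After 9 (back): cur=H back=1 fwd=1
After 10 (visit(R)): cur=R back=2 fwd=0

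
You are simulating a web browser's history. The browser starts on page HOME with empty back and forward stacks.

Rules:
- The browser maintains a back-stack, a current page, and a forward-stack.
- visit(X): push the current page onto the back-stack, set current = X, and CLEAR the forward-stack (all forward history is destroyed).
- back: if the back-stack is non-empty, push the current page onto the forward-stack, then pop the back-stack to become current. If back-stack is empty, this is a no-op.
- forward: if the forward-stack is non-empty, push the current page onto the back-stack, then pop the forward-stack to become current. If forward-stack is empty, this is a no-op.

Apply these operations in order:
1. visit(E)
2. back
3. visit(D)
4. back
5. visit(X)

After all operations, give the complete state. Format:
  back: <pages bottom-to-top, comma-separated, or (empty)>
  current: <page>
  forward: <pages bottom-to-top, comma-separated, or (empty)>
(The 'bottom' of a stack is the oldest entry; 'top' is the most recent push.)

After 1 (visit(E)): cur=E back=1 fwd=0
After 2 (back): cur=HOME back=0 fwd=1
After 3 (visit(D)): cur=D back=1 fwd=0
After 4 (back): cur=HOME back=0 fwd=1
After 5 (visit(X)): cur=X back=1 fwd=0

Answer: back: HOME
current: X
forward: (empty)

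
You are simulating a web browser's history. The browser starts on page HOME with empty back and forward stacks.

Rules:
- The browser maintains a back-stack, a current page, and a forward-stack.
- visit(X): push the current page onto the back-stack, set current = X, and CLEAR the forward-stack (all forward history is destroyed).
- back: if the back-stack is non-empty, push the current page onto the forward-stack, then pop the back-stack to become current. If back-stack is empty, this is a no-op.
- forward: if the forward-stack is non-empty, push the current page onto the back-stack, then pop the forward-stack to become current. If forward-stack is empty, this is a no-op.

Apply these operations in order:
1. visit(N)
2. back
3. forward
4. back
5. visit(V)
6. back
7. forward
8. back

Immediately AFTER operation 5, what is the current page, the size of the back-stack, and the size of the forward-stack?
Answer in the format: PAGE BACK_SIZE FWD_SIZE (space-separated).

After 1 (visit(N)): cur=N back=1 fwd=0
After 2 (back): cur=HOME back=0 fwd=1
After 3 (forward): cur=N back=1 fwd=0
After 4 (back): cur=HOME back=0 fwd=1
After 5 (visit(V)): cur=V back=1 fwd=0

V 1 0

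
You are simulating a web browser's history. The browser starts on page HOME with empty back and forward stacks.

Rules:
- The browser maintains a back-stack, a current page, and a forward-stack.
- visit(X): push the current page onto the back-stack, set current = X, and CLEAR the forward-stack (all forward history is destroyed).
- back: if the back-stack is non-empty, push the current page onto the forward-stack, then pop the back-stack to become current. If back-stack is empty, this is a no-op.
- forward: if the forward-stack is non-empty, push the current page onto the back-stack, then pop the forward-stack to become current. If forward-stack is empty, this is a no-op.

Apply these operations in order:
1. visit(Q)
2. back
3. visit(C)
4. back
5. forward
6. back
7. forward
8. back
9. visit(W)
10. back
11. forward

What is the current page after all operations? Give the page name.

After 1 (visit(Q)): cur=Q back=1 fwd=0
After 2 (back): cur=HOME back=0 fwd=1
After 3 (visit(C)): cur=C back=1 fwd=0
After 4 (back): cur=HOME back=0 fwd=1
After 5 (forward): cur=C back=1 fwd=0
After 6 (back): cur=HOME back=0 fwd=1
After 7 (forward): cur=C back=1 fwd=0
After 8 (back): cur=HOME back=0 fwd=1
After 9 (visit(W)): cur=W back=1 fwd=0
After 10 (back): cur=HOME back=0 fwd=1
After 11 (forward): cur=W back=1 fwd=0

Answer: W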